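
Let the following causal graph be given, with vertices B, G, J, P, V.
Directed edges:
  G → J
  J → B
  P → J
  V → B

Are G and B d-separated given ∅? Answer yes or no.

No — G and B are d-connected given ∅.

Bayes-Ball from G | ∅ reaches {B,J}.
B ∈ reach(G|∅) ⇒ G ⊥̸ B | ∅.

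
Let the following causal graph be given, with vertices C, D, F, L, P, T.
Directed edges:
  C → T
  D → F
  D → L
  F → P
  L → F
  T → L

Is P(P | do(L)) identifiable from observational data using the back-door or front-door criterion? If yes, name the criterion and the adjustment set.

P(P|do(L)): backdoor, adjust for {D}.

desc(L)\{L}={F,P}; candidates ⊆ {C,D,T}.
size 0: {}; under {} L still reaches {C,D,F,P,T} ∋ P.
{D}: L⊥P given {D} in G with L→· removed — back-door holds.
P(P|do(L)) = Σ_{D} P(P|L,D)·P(D).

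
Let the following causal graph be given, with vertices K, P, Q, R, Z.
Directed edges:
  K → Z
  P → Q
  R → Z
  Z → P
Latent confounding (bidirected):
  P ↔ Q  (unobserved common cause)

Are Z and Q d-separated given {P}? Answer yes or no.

No — Z and Q are d-connected given {P}.

Bayes-Ball from Z | {P} reaches {K,Q,R}.
Q ∈ reach(Z|{P}) ⇒ Z ⊥̸ Q | {P}.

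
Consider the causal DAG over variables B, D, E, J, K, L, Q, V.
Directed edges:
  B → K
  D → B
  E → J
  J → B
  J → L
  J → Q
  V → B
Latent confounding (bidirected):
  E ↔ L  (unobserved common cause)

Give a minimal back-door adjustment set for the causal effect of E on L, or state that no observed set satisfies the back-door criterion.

desc(E)\{E}={B,J,K,L,Q}; candidates ⊆ {D,V}.
E↔L: latent back-door arc(s) into E.
size 0: {}; under {} E still reaches {L} ∋ L.
size 1: {D}, {V}; under {D} E still reaches {L} ∋ L.
size 2: {D,V}; under {D,V} E still reaches {L} ∋ L.
E↔L cannot be blocked by any observed set — no back-door set.

E→L: no observed back-door set.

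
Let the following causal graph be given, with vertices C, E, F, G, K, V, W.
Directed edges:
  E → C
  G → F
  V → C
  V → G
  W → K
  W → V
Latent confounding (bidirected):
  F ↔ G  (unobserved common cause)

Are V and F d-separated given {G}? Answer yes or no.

Bayes-Ball from V | {G} reaches {C,F,K,W}.
F ∈ reach(V|{G}) ⇒ V ⊥̸ F | {G}.

No — V and F are d-connected given {G}.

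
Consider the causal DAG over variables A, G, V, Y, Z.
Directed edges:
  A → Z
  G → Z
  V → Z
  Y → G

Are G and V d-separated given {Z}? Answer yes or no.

No — G and V are d-connected given {Z}.

Bayes-Ball from G | {Z} reaches {A,V,Y}.
V ∈ reach(G|{Z}) ⇒ G ⊥̸ V | {Z}.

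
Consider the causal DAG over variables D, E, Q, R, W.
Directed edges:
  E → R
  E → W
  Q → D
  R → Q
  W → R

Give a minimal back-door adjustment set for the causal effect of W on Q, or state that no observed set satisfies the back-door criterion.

W→Q: minimal back-door set {E}.

desc(W)\{W}={D,Q,R}; candidates ⊆ {E}.
size 0: {}; under {} W still reaches {D,E,Q,R} ∋ Q.
{E}: W⊥Q given {E} in G with W→· removed — back-door holds.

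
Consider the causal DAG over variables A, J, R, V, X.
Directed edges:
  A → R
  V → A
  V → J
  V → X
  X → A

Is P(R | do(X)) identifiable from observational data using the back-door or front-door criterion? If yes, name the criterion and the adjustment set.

P(R|do(X)): backdoor, adjust for {V}.

desc(X)\{X}={A,R}; candidates ⊆ {J,V}.
size 0: {}; under {} X still reaches {A,J,R,V} ∋ R.
{V}: X⊥R given {V} in G with X→· removed — back-door holds.
P(R|do(X)) = Σ_{V} P(R|X,V)·P(V).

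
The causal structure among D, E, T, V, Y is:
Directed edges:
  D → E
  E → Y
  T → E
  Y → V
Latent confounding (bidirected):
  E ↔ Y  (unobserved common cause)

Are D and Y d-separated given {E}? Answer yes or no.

Bayes-Ball from D | {E} reaches {T,V,Y}.
Y ∈ reach(D|{E}) ⇒ D ⊥̸ Y | {E}.

No — D and Y are d-connected given {E}.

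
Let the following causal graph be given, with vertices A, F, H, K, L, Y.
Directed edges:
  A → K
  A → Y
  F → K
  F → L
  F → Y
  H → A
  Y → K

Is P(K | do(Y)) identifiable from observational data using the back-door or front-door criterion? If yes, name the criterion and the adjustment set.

desc(Y)\{Y}={K}; candidates ⊆ {A,F,H,L}.
size 0: {}; under {} Y still reaches {A,F,H,K,L} ∋ K.
size 1: {A}, {F}, {H} …(+1); under {A} Y still reaches {F,K,L} ∋ K.
{A,F}: Y⊥K given {A,F} in G with Y→· removed — back-door holds.
P(K|do(Y)) = Σ_{A,F} P(K|Y,A,F)·P(A,F).

P(K|do(Y)): backdoor, adjust for {A, F}.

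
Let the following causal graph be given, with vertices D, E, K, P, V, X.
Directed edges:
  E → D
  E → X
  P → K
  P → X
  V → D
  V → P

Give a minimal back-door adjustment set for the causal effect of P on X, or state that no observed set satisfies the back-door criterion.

P→X: minimal back-door set ∅.

desc(P)\{P}={K,X}; candidates ⊆ {D,E,V}.
∅: P⊥X given ∅ in G with P→· removed — back-door holds.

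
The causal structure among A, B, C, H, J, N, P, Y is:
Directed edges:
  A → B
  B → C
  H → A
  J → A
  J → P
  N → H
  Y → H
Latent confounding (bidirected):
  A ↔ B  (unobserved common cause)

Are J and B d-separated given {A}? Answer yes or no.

Bayes-Ball from J | {A} reaches {B,C,H,N,P,Y}.
B ∈ reach(J|{A}) ⇒ J ⊥̸ B | {A}.

No — J and B are d-connected given {A}.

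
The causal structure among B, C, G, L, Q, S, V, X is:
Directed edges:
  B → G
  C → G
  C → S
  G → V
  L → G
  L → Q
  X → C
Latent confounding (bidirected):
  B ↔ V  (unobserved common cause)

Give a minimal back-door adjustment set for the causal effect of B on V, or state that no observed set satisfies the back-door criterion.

B→V: no observed back-door set.

desc(B)\{B}={G,V}; candidates ⊆ {C,L,Q,S,X}.
B↔V: latent back-door arc(s) into B.
size 0: {}; under {} B still reaches {V} ∋ V.
size 1: {C}, {L}, {Q} …(+2); under {C} B still reaches {V} ∋ V.
size 2: {C,L}, {C,Q}, {C,S} …(+7); under {C,L} B still reaches {V} ∋ V.
B↔V cannot be blocked by any observed set — no back-door set.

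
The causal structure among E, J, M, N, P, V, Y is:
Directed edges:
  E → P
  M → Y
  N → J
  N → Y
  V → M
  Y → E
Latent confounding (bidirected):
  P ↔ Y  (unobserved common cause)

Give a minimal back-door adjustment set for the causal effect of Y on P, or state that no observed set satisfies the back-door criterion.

desc(Y)\{Y}={E,P}; candidates ⊆ {J,M,N,V}.
Y↔P: latent back-door arc(s) into Y.
size 0: {}; under {} Y still reaches {J,M,N,P,V} ∋ P.
size 1: {J}, {M}, {N} …(+1); under {J} Y still reaches {M,N,P,V} ∋ P.
size 2: {J,M}, {J,N}, {J,V} …(+3); under {J,M} Y still reaches {N,P} ∋ P.
Y↔P cannot be blocked by any observed set — no back-door set.

Y→P: no observed back-door set.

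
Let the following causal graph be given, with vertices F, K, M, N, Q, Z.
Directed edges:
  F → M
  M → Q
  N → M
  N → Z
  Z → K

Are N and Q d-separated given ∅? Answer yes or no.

Bayes-Ball from N | ∅ reaches {K,M,Q,Z}.
Q ∈ reach(N|∅) ⇒ N ⊥̸ Q | ∅.

No — N and Q are d-connected given ∅.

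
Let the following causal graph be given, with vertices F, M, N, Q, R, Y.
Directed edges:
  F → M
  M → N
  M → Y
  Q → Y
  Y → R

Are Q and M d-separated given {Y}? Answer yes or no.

Bayes-Ball from Q | {Y} reaches {F,M,N}.
M ∈ reach(Q|{Y}) ⇒ Q ⊥̸ M | {Y}.

No — Q and M are d-connected given {Y}.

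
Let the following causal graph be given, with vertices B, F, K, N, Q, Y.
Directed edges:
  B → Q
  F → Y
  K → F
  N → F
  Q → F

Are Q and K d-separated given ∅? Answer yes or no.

Bayes-Ball from Q | ∅ reaches {B,F,Y}.
K ∉ reach(Q|∅) ⇒ Q ⊥ K | ∅.

Yes — Q ⊥ K | ∅.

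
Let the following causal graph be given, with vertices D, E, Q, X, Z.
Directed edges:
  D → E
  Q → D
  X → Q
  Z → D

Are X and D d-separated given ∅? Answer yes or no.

Bayes-Ball from X | ∅ reaches {D,E,Q}.
D ∈ reach(X|∅) ⇒ X ⊥̸ D | ∅.

No — X and D are d-connected given ∅.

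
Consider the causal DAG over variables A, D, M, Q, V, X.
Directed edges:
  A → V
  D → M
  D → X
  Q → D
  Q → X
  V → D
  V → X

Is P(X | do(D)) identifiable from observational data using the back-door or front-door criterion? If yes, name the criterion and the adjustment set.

desc(D)\{D}={M,X}; candidates ⊆ {A,Q,V}.
size 0: {}; under {} D still reaches {A,Q,V,X} ∋ X.
size 1: {A}, {Q}, {V}; under {A} D still reaches {Q,V,X} ∋ X.
{Q,V}: D⊥X given {Q,V} in G with D→· removed — back-door holds.
P(X|do(D)) = Σ_{Q,V} P(X|D,Q,V)·P(Q,V).

P(X|do(D)): backdoor, adjust for {Q, V}.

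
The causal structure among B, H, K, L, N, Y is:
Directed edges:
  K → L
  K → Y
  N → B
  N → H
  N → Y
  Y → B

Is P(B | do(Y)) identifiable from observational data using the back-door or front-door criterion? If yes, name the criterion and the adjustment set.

P(B|do(Y)): backdoor, adjust for {N}.

desc(Y)\{Y}={B}; candidates ⊆ {H,K,L,N}.
size 0: {}; under {} Y still reaches {B,H,K,L,N} ∋ B.
{N}: Y⊥B given {N} in G with Y→· removed — back-door holds.
P(B|do(Y)) = Σ_{N} P(B|Y,N)·P(N).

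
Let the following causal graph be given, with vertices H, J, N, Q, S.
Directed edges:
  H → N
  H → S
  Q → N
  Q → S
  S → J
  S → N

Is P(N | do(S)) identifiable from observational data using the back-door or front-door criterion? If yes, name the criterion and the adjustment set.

P(N|do(S)): backdoor, adjust for {H, Q}.

desc(S)\{S}={J,N}; candidates ⊆ {H,Q}.
size 0: {}; under {} S still reaches {H,N,Q} ∋ N.
size 1: {H}, {Q}; under {H} S still reaches {N,Q} ∋ N.
{H,Q}: S⊥N given {H,Q} in G with S→· removed — back-door holds.
P(N|do(S)) = Σ_{H,Q} P(N|S,H,Q)·P(H,Q).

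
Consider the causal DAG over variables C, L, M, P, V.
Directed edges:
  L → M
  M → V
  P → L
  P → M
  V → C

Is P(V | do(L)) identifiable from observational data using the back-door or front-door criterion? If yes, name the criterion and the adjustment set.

P(V|do(L)): backdoor, adjust for {P}.

desc(L)\{L}={C,M,V}; candidates ⊆ {P}.
size 0: {}; under {} L still reaches {C,M,P,V} ∋ V.
{P}: L⊥V given {P} in G with L→· removed — back-door holds.
P(V|do(L)) = Σ_{P} P(V|L,P)·P(P).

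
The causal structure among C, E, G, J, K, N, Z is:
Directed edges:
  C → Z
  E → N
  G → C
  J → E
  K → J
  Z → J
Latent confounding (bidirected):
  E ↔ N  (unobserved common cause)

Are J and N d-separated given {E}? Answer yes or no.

Bayes-Ball from J | {E} reaches {C,G,K,N,Z}.
N ∈ reach(J|{E}) ⇒ J ⊥̸ N | {E}.

No — J and N are d-connected given {E}.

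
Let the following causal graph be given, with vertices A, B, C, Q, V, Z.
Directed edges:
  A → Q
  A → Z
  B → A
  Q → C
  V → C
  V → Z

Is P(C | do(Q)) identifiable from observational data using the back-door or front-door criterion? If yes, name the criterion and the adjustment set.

desc(Q)\{Q}={C}; candidates ⊆ {A,B,V,Z}.
∅: Q⊥C given ∅ in G with Q→· removed — back-door holds.
P(C|do(Q)) = P(C|Q) — no adjustment needed.

P(C|do(Q)): backdoor, adjust for ∅.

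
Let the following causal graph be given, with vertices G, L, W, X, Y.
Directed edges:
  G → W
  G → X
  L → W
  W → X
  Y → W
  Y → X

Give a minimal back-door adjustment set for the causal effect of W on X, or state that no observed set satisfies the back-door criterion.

W→X: minimal back-door set {G, Y}.

desc(W)\{W}={X}; candidates ⊆ {G,L,Y}.
size 0: {}; under {} W still reaches {G,L,X,Y} ∋ X.
size 1: {G}, {L}, {Y}; under {G} W still reaches {L,X,Y} ∋ X.
{G,Y}: W⊥X given {G,Y} in G with W→· removed — back-door holds.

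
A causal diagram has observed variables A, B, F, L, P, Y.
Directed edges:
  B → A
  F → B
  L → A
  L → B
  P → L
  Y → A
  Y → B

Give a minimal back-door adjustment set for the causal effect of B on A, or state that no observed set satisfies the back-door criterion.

B→A: minimal back-door set {L, Y}.

desc(B)\{B}={A}; candidates ⊆ {F,L,P,Y}.
size 0: {}; under {} B still reaches {A,F,L,P,Y} ∋ A.
size 1: {F}, {L}, {P} …(+1); under {F} B still reaches {A,L,P,Y} ∋ A.
{L,Y}: B⊥A given {L,Y} in G with B→· removed — back-door holds.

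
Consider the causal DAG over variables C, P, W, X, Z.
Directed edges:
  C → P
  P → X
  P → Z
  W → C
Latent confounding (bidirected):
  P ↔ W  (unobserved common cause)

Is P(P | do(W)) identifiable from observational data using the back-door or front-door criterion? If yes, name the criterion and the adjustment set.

desc(W)\{W}={C,P,X,Z}; candidates ⊆ {—}.
W↔P: latent back-door arc(s) into W.
size 0: {}; under {} W still reaches {P,X,Z} ∋ P.
W↔P cannot be blocked by any observed set — no back-door set.
{C}: (i) intercepts every directed W→P path; (ii) no back-door W→{C}; (iii) {W} blocks every back-door {C}→P. Front-door holds.
P(P|do(W)) = Σ_{C} P(C|W) Σ_{W'} P(P|C,W')P(W').

P(P|do(W)): frontdoor, adjust for {C}.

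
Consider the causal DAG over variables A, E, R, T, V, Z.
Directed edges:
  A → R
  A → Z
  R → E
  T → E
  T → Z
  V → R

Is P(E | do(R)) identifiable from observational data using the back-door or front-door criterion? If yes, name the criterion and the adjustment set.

P(E|do(R)): backdoor, adjust for ∅.

desc(R)\{R}={E}; candidates ⊆ {A,T,V,Z}.
∅: R⊥E given ∅ in G with R→· removed — back-door holds.
P(E|do(R)) = P(E|R) — no adjustment needed.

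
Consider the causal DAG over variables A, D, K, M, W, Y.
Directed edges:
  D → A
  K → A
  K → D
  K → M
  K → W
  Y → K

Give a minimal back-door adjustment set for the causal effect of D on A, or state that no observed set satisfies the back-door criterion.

desc(D)\{D}={A}; candidates ⊆ {K,M,W,Y}.
size 0: {}; under {} D still reaches {A,K,M,W,Y} ∋ A.
{K}: D⊥A given {K} in G with D→· removed — back-door holds.

D→A: minimal back-door set {K}.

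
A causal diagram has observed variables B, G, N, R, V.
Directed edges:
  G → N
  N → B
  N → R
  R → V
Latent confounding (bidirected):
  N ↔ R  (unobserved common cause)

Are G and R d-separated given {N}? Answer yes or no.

No — G and R are d-connected given {N}.

Bayes-Ball from G | {N} reaches {R,V}.
R ∈ reach(G|{N}) ⇒ G ⊥̸ R | {N}.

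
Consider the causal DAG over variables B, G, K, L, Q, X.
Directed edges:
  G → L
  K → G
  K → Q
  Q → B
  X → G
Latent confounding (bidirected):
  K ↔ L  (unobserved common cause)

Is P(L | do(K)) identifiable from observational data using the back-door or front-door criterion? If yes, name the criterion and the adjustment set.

desc(K)\{K}={B,G,L,Q}; candidates ⊆ {X}.
K↔L: latent back-door arc(s) into K.
size 0: {}; under {} K still reaches {L} ∋ L.
size 1: {X}; under {X} K still reaches {L} ∋ L.
K↔L cannot be blocked by any observed set — no back-door set.
{G}: (i) intercepts every directed K→L path; (ii) no back-door K→{G}; (iii) {K} blocks every back-door {G}→L. Front-door holds.
P(L|do(K)) = Σ_{G} P(G|K) Σ_{K'} P(L|G,K')P(K').

P(L|do(K)): frontdoor, adjust for {G}.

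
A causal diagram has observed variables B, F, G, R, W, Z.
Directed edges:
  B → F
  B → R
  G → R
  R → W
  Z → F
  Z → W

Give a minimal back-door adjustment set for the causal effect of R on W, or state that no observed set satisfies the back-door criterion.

R→W: minimal back-door set ∅.

desc(R)\{R}={W}; candidates ⊆ {B,F,G,Z}.
∅: R⊥W given ∅ in G with R→· removed — back-door holds.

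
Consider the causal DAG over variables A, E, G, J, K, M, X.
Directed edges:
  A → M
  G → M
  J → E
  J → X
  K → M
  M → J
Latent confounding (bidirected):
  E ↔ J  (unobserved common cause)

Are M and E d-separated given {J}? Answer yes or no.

Bayes-Ball from M | {J} reaches {A,E,G,K}.
E ∈ reach(M|{J}) ⇒ M ⊥̸ E | {J}.

No — M and E are d-connected given {J}.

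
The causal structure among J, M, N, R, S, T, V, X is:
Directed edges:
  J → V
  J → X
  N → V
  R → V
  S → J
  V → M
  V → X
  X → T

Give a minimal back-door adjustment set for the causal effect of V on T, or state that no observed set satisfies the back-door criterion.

desc(V)\{V}={M,T,X}; candidates ⊆ {J,N,R,S}.
size 0: {}; under {} V still reaches {J,N,R,S,T,X} ∋ T.
{J}: V⊥T given {J} in G with V→· removed — back-door holds.

V→T: minimal back-door set {J}.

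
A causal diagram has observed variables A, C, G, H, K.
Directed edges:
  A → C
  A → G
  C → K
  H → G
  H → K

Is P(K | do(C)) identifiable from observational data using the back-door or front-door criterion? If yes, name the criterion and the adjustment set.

desc(C)\{C}={K}; candidates ⊆ {A,G,H}.
∅: C⊥K given ∅ in G with C→· removed — back-door holds.
P(K|do(C)) = P(K|C) — no adjustment needed.

P(K|do(C)): backdoor, adjust for ∅.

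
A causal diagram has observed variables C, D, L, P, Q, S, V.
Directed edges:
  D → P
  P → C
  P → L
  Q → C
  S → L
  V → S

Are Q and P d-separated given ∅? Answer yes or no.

Yes — Q ⊥ P | ∅.

Bayes-Ball from Q | ∅ reaches {C}.
P ∉ reach(Q|∅) ⇒ Q ⊥ P | ∅.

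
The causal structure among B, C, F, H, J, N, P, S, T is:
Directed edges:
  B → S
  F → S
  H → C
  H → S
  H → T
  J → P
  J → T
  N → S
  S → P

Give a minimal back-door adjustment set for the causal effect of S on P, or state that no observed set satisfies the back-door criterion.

desc(S)\{S}={P}; candidates ⊆ {B,C,F,H,J,N,T}.
∅: S⊥P given ∅ in G with S→· removed — back-door holds.

S→P: minimal back-door set ∅.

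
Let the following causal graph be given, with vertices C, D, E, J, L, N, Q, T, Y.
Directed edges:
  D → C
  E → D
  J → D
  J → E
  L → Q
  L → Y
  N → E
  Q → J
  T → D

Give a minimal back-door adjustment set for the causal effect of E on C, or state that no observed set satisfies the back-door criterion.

E→C: minimal back-door set {J}.

desc(E)\{E}={C,D}; candidates ⊆ {J,L,N,Q,T,Y}.
size 0: {}; under {} E still reaches {C,D,J,L,N,Q,Y} ∋ C.
{J}: E⊥C given {J} in G with E→· removed — back-door holds.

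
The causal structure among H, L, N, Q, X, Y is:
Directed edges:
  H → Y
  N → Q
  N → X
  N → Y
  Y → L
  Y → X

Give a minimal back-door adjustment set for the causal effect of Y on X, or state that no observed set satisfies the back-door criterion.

desc(Y)\{Y}={L,X}; candidates ⊆ {H,N,Q}.
size 0: {}; under {} Y still reaches {H,N,Q,X} ∋ X.
{N}: Y⊥X given {N} in G with Y→· removed — back-door holds.

Y→X: minimal back-door set {N}.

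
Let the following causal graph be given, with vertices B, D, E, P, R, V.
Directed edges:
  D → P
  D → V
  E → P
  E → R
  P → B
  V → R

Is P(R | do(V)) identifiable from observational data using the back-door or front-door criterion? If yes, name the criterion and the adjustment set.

P(R|do(V)): backdoor, adjust for ∅.

desc(V)\{V}={R}; candidates ⊆ {B,D,E,P}.
∅: V⊥R given ∅ in G with V→· removed — back-door holds.
P(R|do(V)) = P(R|V) — no adjustment needed.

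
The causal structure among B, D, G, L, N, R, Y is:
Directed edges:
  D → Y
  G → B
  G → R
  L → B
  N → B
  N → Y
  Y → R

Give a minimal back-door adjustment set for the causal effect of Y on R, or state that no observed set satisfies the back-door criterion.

desc(Y)\{Y}={R}; candidates ⊆ {B,D,G,L,N}.
∅: Y⊥R given ∅ in G with Y→· removed — back-door holds.

Y→R: minimal back-door set ∅.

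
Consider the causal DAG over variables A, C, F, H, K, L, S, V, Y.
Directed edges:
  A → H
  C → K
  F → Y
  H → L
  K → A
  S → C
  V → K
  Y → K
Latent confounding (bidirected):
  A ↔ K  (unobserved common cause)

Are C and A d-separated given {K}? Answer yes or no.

No — C and A are d-connected given {K}.

Bayes-Ball from C | {K} reaches {A,F,H,L,S,V,Y}.
A ∈ reach(C|{K}) ⇒ C ⊥̸ A | {K}.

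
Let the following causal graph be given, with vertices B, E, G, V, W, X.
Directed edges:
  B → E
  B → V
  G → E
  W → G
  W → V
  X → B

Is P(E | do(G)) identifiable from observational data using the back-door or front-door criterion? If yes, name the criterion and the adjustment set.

P(E|do(G)): backdoor, adjust for ∅.

desc(G)\{G}={E}; candidates ⊆ {B,V,W,X}.
∅: G⊥E given ∅ in G with G→· removed — back-door holds.
P(E|do(G)) = P(E|G) — no adjustment needed.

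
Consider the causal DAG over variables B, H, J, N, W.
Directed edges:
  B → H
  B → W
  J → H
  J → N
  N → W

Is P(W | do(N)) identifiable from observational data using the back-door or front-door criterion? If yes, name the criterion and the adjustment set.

desc(N)\{N}={W}; candidates ⊆ {B,H,J}.
∅: N⊥W given ∅ in G with N→· removed — back-door holds.
P(W|do(N)) = P(W|N) — no adjustment needed.

P(W|do(N)): backdoor, adjust for ∅.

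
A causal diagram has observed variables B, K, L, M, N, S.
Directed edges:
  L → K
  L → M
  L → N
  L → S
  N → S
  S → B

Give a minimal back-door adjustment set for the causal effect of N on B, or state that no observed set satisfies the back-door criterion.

desc(N)\{N}={B,S}; candidates ⊆ {K,L,M}.
size 0: {}; under {} N still reaches {B,K,L,M,S} ∋ B.
{L}: N⊥B given {L} in G with N→· removed — back-door holds.

N→B: minimal back-door set {L}.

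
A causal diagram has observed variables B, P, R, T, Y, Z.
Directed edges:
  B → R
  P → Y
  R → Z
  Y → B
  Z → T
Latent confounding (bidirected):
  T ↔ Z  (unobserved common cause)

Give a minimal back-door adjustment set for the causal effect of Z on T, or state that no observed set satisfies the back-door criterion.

Z→T: no observed back-door set.

desc(Z)\{Z}={T}; candidates ⊆ {B,P,R,Y}.
Z↔T: latent back-door arc(s) into Z.
size 0: {}; under {} Z still reaches {B,P,R,T,Y} ∋ T.
size 1: {B}, {P}, {R} …(+1); under {B} Z still reaches {R,T} ∋ T.
size 2: {B,P}, {B,R}, {B,Y} …(+3); under {B,P} Z still reaches {R,T} ∋ T.
Z↔T cannot be blocked by any observed set — no back-door set.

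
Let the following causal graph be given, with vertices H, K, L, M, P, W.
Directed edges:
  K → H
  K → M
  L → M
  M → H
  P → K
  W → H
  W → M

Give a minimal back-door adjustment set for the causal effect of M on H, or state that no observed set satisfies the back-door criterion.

desc(M)\{M}={H}; candidates ⊆ {K,L,P,W}.
size 0: {}; under {} M still reaches {H,K,L,P,W} ∋ H.
size 1: {K}, {L}, {P} …(+1); under {K} M still reaches {H,L,W} ∋ H.
{K,W}: M⊥H given {K,W} in G with M→· removed — back-door holds.

M→H: minimal back-door set {K, W}.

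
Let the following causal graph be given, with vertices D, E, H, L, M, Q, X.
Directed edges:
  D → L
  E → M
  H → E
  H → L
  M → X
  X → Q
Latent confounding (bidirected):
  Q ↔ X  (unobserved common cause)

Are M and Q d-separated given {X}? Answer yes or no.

No — M and Q are d-connected given {X}.

Bayes-Ball from M | {X} reaches {E,H,L,Q}.
Q ∈ reach(M|{X}) ⇒ M ⊥̸ Q | {X}.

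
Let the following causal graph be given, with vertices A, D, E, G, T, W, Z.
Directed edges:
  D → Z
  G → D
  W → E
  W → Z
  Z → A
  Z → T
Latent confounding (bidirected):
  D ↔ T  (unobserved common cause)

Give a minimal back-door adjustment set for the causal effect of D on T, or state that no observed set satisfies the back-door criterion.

desc(D)\{D}={A,T,Z}; candidates ⊆ {E,G,W}.
D↔T: latent back-door arc(s) into D.
size 0: {}; under {} D still reaches {G,T} ∋ T.
size 1: {E}, {G}, {W}; under {E} D still reaches {G,T} ∋ T.
size 2: {E,G}, {E,W}, {G,W}; under {E,G} D still reaches {T} ∋ T.
D↔T cannot be blocked by any observed set — no back-door set.

D→T: no observed back-door set.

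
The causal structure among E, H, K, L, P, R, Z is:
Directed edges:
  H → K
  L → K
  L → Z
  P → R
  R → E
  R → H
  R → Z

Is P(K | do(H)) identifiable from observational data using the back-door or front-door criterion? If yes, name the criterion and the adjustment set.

P(K|do(H)): backdoor, adjust for ∅.

desc(H)\{H}={K}; candidates ⊆ {E,L,P,R,Z}.
∅: H⊥K given ∅ in G with H→· removed — back-door holds.
P(K|do(H)) = P(K|H) — no adjustment needed.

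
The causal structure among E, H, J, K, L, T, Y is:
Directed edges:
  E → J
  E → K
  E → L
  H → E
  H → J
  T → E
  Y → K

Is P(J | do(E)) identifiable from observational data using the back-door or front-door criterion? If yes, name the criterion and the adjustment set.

desc(E)\{E}={J,K,L}; candidates ⊆ {H,T,Y}.
size 0: {}; under {} E still reaches {H,J,T} ∋ J.
{H}: E⊥J given {H} in G with E→· removed — back-door holds.
P(J|do(E)) = Σ_{H} P(J|E,H)·P(H).

P(J|do(E)): backdoor, adjust for {H}.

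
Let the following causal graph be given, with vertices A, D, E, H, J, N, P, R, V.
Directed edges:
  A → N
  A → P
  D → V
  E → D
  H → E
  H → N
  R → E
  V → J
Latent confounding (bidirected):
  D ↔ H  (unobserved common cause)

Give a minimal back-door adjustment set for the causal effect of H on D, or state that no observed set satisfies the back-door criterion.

H→D: no observed back-door set.

desc(H)\{H}={D,E,J,N,V}; candidates ⊆ {A,P,R}.
H↔D: latent back-door arc(s) into H.
size 0: {}; under {} H still reaches {D,J,V} ∋ D.
size 1: {A}, {P}, {R}; under {A} H still reaches {D,J,V} ∋ D.
size 2: {A,P}, {A,R}, {P,R}; under {A,P} H still reaches {D,J,V} ∋ D.
H↔D cannot be blocked by any observed set — no back-door set.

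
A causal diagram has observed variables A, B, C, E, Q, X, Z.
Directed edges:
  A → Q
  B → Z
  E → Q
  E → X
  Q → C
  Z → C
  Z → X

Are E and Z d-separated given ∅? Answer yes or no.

Bayes-Ball from E | ∅ reaches {C,Q,X}.
Z ∉ reach(E|∅) ⇒ E ⊥ Z | ∅.

Yes — E ⊥ Z | ∅.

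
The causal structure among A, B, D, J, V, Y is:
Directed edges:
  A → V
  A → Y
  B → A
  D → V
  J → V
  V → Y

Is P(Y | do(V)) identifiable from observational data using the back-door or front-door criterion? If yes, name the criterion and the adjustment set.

desc(V)\{V}={Y}; candidates ⊆ {A,B,D,J}.
size 0: {}; under {} V still reaches {A,B,D,J,Y} ∋ Y.
{A}: V⊥Y given {A} in G with V→· removed — back-door holds.
P(Y|do(V)) = Σ_{A} P(Y|V,A)·P(A).

P(Y|do(V)): backdoor, adjust for {A}.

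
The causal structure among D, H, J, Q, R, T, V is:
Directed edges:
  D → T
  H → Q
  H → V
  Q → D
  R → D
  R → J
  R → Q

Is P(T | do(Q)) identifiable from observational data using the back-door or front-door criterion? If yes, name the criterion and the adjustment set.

desc(Q)\{Q}={D,T}; candidates ⊆ {H,J,R,V}.
size 0: {}; under {} Q still reaches {D,H,J,R,T,V} ∋ T.
{R}: Q⊥T given {R} in G with Q→· removed — back-door holds.
P(T|do(Q)) = Σ_{R} P(T|Q,R)·P(R).

P(T|do(Q)): backdoor, adjust for {R}.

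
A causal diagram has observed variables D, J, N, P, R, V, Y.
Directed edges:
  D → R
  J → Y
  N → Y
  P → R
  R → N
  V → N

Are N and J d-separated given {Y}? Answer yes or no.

Bayes-Ball from N | {Y} reaches {D,J,P,R,V}.
J ∈ reach(N|{Y}) ⇒ N ⊥̸ J | {Y}.

No — N and J are d-connected given {Y}.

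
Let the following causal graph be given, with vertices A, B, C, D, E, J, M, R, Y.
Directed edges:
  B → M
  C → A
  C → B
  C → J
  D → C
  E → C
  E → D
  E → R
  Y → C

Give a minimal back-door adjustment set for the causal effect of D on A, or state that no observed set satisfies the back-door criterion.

D→A: minimal back-door set {E}.

desc(D)\{D}={A,B,C,J,M}; candidates ⊆ {E,R,Y}.
size 0: {}; under {} D still reaches {A,B,C,E,J,M,R} ∋ A.
{E}: D⊥A given {E} in G with D→· removed — back-door holds.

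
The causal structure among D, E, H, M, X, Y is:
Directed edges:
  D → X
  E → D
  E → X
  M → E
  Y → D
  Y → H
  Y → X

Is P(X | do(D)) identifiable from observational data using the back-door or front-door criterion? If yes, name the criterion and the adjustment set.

desc(D)\{D}={X}; candidates ⊆ {E,H,M,Y}.
size 0: {}; under {} D still reaches {E,H,M,X,Y} ∋ X.
size 1: {E}, {H}, {M} …(+1); under {E} D still reaches {H,X,Y} ∋ X.
{E,Y}: D⊥X given {E,Y} in G with D→· removed — back-door holds.
P(X|do(D)) = Σ_{E,Y} P(X|D,E,Y)·P(E,Y).

P(X|do(D)): backdoor, adjust for {E, Y}.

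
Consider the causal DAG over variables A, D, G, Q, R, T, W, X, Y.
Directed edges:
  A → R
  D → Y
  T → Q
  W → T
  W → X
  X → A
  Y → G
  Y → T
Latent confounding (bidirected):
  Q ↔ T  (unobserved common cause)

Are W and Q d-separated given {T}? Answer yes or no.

No — W and Q are d-connected given {T}.

Bayes-Ball from W | {T} reaches {A,D,G,Q,R,X,Y}.
Q ∈ reach(W|{T}) ⇒ W ⊥̸ Q | {T}.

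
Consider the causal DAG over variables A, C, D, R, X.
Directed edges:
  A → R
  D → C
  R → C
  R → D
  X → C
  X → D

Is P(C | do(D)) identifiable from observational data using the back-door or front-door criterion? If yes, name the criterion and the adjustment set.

P(C|do(D)): backdoor, adjust for {R, X}.

desc(D)\{D}={C}; candidates ⊆ {A,R,X}.
size 0: {}; under {} D still reaches {A,C,R,X} ∋ C.
size 1: {A}, {R}, {X}; under {A} D still reaches {C,R,X} ∋ C.
{R,X}: D⊥C given {R,X} in G with D→· removed — back-door holds.
P(C|do(D)) = Σ_{R,X} P(C|D,R,X)·P(R,X).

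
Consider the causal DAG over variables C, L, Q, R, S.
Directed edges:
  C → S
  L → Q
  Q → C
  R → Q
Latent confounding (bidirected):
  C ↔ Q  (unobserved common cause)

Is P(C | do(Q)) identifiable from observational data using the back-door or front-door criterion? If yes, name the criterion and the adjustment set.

desc(Q)\{Q}={C,S}; candidates ⊆ {L,R}.
Q↔C: latent back-door arc(s) into Q.
size 0: {}; under {} Q still reaches {C,L,R,S} ∋ C.
size 1: {L}, {R}; under {L} Q still reaches {C,R,S} ∋ C.
size 2: {L,R}; under {L,R} Q still reaches {C,S} ∋ C.
Q↔C cannot be blocked by any observed set — no back-door set.
No mediator lies on a directed Q→…→C path.
Neither criterion identifies P(C|do(Q)) in this graph.

P(C|do(Q)): not identifiable (no BD/FD set).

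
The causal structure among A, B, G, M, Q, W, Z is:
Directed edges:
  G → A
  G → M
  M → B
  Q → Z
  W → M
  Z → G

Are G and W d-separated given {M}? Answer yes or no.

Bayes-Ball from G | {M} reaches {A,Q,W,Z}.
W ∈ reach(G|{M}) ⇒ G ⊥̸ W | {M}.

No — G and W are d-connected given {M}.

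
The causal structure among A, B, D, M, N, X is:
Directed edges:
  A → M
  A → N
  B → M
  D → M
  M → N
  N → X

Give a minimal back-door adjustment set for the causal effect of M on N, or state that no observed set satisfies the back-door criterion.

M→N: minimal back-door set {A}.

desc(M)\{M}={N,X}; candidates ⊆ {A,B,D}.
size 0: {}; under {} M still reaches {A,B,D,N,X} ∋ N.
{A}: M⊥N given {A} in G with M→· removed — back-door holds.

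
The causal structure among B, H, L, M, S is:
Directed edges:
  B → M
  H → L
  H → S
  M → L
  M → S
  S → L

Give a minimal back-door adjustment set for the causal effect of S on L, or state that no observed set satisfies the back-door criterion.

desc(S)\{S}={L}; candidates ⊆ {B,H,M}.
size 0: {}; under {} S still reaches {B,H,L,M} ∋ L.
size 1: {B}, {H}, {M}; under {B} S still reaches {H,L,M} ∋ L.
{H,M}: S⊥L given {H,M} in G with S→· removed — back-door holds.

S→L: minimal back-door set {H, M}.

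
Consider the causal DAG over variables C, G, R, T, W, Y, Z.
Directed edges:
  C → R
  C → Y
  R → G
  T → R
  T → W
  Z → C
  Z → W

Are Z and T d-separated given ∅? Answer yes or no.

Yes — Z ⊥ T | ∅.

Bayes-Ball from Z | ∅ reaches {C,G,R,W,Y}.
T ∉ reach(Z|∅) ⇒ Z ⊥ T | ∅.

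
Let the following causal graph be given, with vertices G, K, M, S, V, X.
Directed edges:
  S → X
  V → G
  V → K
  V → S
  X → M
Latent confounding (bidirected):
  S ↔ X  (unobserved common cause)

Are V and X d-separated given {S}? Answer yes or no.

No — V and X are d-connected given {S}.

Bayes-Ball from V | {S} reaches {G,K,M,X}.
X ∈ reach(V|{S}) ⇒ V ⊥̸ X | {S}.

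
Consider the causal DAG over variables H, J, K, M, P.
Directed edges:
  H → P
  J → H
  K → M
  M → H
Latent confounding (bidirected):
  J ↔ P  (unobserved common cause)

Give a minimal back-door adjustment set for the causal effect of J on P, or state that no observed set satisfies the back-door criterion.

desc(J)\{J}={H,P}; candidates ⊆ {K,M}.
J↔P: latent back-door arc(s) into J.
size 0: {}; under {} J still reaches {P} ∋ P.
size 1: {K}, {M}; under {K} J still reaches {P} ∋ P.
size 2: {K,M}; under {K,M} J still reaches {P} ∋ P.
J↔P cannot be blocked by any observed set — no back-door set.

J→P: no observed back-door set.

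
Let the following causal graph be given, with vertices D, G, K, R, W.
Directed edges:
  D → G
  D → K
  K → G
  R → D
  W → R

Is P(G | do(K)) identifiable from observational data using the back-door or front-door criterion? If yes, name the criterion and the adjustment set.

desc(K)\{K}={G}; candidates ⊆ {D,R,W}.
size 0: {}; under {} K still reaches {D,G,R,W} ∋ G.
{D}: K⊥G given {D} in G with K→· removed — back-door holds.
P(G|do(K)) = Σ_{D} P(G|K,D)·P(D).

P(G|do(K)): backdoor, adjust for {D}.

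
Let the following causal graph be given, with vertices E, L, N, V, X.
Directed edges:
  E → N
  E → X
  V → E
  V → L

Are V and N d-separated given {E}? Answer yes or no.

Yes — V ⊥ N | {E}.

Bayes-Ball from V | {E} reaches {L}.
N ∉ reach(V|{E}) ⇒ V ⊥ N | {E}.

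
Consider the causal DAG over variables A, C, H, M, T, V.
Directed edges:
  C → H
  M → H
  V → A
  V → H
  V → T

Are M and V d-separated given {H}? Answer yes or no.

Bayes-Ball from M | {H} reaches {A,C,T,V}.
V ∈ reach(M|{H}) ⇒ M ⊥̸ V | {H}.

No — M and V are d-connected given {H}.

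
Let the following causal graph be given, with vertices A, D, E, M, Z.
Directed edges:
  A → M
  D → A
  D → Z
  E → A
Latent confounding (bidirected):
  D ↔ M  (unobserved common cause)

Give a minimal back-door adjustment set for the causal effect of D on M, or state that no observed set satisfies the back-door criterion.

D→M: no observed back-door set.

desc(D)\{D}={A,M,Z}; candidates ⊆ {E}.
D↔M: latent back-door arc(s) into D.
size 0: {}; under {} D still reaches {M} ∋ M.
size 1: {E}; under {E} D still reaches {M} ∋ M.
D↔M cannot be blocked by any observed set — no back-door set.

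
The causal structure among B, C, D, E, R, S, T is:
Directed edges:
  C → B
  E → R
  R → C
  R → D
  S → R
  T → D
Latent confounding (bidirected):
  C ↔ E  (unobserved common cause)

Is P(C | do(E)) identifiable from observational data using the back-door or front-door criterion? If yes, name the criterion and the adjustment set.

P(C|do(E)): frontdoor, adjust for {R}.

desc(E)\{E}={B,C,D,R}; candidates ⊆ {S,T}.
E↔C: latent back-door arc(s) into E.
size 0: {}; under {} E still reaches {B,C} ∋ C.
size 1: {S}, {T}; under {S} E still reaches {B,C} ∋ C.
size 2: {S,T}; under {S,T} E still reaches {B,C} ∋ C.
E↔C cannot be blocked by any observed set — no back-door set.
{R}: (i) intercepts every directed E→C path; (ii) no back-door E→{R}; (iii) {E} blocks every back-door {R}→C. Front-door holds.
P(C|do(E)) = Σ_{R} P(R|E) Σ_{E'} P(C|R,E')P(E').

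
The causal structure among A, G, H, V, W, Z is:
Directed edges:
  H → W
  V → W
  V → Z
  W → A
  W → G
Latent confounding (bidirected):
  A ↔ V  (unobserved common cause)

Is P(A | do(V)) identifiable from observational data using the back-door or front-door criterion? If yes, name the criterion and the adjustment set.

desc(V)\{V}={A,G,W,Z}; candidates ⊆ {H}.
V↔A: latent back-door arc(s) into V.
size 0: {}; under {} V still reaches {A} ∋ A.
size 1: {H}; under {H} V still reaches {A} ∋ A.
V↔A cannot be blocked by any observed set — no back-door set.
{W}: (i) intercepts every directed V→A path; (ii) no back-door V→{W}; (iii) {V} blocks every back-door {W}→A. Front-door holds.
P(A|do(V)) = Σ_{W} P(W|V) Σ_{V'} P(A|W,V')P(V').

P(A|do(V)): frontdoor, adjust for {W}.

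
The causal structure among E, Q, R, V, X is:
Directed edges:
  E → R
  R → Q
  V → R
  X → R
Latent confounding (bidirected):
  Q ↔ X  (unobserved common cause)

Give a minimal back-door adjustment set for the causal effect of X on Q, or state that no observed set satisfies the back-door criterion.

X→Q: no observed back-door set.

desc(X)\{X}={Q,R}; candidates ⊆ {E,V}.
X↔Q: latent back-door arc(s) into X.
size 0: {}; under {} X still reaches {Q} ∋ Q.
size 1: {E}, {V}; under {E} X still reaches {Q} ∋ Q.
size 2: {E,V}; under {E,V} X still reaches {Q} ∋ Q.
X↔Q cannot be blocked by any observed set — no back-door set.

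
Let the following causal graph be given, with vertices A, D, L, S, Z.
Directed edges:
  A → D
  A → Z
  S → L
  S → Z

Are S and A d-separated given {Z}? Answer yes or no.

Bayes-Ball from S | {Z} reaches {A,D,L}.
A ∈ reach(S|{Z}) ⇒ S ⊥̸ A | {Z}.

No — S and A are d-connected given {Z}.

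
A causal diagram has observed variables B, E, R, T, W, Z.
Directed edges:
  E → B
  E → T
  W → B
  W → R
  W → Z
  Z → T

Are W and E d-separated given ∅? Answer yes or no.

Bayes-Ball from W | ∅ reaches {B,R,T,Z}.
E ∉ reach(W|∅) ⇒ W ⊥ E | ∅.

Yes — W ⊥ E | ∅.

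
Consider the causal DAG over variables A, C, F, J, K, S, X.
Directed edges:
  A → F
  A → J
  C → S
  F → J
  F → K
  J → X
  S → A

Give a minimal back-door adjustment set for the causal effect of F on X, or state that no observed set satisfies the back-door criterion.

F→X: minimal back-door set {A}.

desc(F)\{F}={J,K,X}; candidates ⊆ {A,C,S}.
size 0: {}; under {} F still reaches {A,C,J,S,X} ∋ X.
{A}: F⊥X given {A} in G with F→· removed — back-door holds.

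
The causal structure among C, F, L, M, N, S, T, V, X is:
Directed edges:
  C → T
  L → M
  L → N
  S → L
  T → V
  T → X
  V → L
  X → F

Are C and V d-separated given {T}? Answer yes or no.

Bayes-Ball from C | {T} reaches ∅.
V ∉ reach(C|{T}) ⇒ C ⊥ V | {T}.

Yes — C ⊥ V | {T}.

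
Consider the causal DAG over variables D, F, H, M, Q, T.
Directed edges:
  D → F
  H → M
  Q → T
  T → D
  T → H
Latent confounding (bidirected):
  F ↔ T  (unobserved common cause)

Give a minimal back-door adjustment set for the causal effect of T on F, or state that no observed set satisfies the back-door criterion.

desc(T)\{T}={D,F,H,M}; candidates ⊆ {Q}.
T↔F: latent back-door arc(s) into T.
size 0: {}; under {} T still reaches {F,Q} ∋ F.
size 1: {Q}; under {Q} T still reaches {F} ∋ F.
T↔F cannot be blocked by any observed set — no back-door set.

T→F: no observed back-door set.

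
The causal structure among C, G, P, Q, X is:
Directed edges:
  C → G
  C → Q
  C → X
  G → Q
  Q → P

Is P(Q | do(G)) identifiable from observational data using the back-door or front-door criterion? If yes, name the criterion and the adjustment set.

P(Q|do(G)): backdoor, adjust for {C}.

desc(G)\{G}={P,Q}; candidates ⊆ {C,X}.
size 0: {}; under {} G still reaches {C,P,Q,X} ∋ Q.
{C}: G⊥Q given {C} in G with G→· removed — back-door holds.
P(Q|do(G)) = Σ_{C} P(Q|G,C)·P(C).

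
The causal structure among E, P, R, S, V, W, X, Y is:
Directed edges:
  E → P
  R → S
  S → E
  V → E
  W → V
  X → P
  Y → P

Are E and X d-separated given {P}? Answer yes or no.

No — E and X are d-connected given {P}.

Bayes-Ball from E | {P} reaches {R,S,V,W,X,Y}.
X ∈ reach(E|{P}) ⇒ E ⊥̸ X | {P}.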